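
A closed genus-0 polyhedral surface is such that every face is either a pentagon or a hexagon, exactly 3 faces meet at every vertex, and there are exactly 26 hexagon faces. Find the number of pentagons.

Let x be the number of pentagons; then F = 26 + x.
Edge–face incidences: 2E = 6·26 + 5·x = 156 + 5x.
Every vertex has degree 3, so 3V = 2E.
Euler: V − E + F = 2 ⇒ (2E)/3 − E + (26 + x) = 2.
Multiply by 6: 2·(2E) − 3·(2E) + 6·(26 + x) = 12, i.e. 156 + 6x − (156 + 5x) = 12.
Collecting terms: x = 12.
Then 2E = 156 + 5·12 = 216, so E = 108, V = 2E/3 = 72, F = 26 + 12 = 38.

12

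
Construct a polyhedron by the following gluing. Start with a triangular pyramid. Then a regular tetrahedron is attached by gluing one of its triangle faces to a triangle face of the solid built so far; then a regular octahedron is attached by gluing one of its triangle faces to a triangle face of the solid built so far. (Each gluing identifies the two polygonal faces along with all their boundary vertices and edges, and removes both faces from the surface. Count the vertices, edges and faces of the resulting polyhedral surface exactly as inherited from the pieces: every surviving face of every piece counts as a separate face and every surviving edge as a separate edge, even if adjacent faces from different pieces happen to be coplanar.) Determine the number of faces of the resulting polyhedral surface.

A triangular pyramid: V=4, E=6, F=4.
Attach a regular tetrahedron (V=4, E=6, F=4) along a 3-gon: merge 3 vertices and 3 edges, delete both glued faces → V=5, E=9, F=6.
Attach a regular octahedron (V=6, E=12, F=8) along a 3-gon: merge 3 vertices and 3 edges, delete both glued faces → V=8, E=18, F=12.
Check: V − E + F = 8 − 18 + 12 = 2.

12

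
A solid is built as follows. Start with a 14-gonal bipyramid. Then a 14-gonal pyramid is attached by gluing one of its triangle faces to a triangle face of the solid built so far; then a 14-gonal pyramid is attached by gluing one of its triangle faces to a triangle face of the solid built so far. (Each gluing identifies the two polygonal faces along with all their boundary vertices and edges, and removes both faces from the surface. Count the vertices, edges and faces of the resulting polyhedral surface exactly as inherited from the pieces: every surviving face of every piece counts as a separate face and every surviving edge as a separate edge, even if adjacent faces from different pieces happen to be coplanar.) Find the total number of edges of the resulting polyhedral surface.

A 14-gonal bipyramid: V=16, E=42, F=28.
Attach a 14-gonal pyramid (V=15, E=28, F=15) along a 3-gon: merge 3 vertices and 3 edges, delete both glued faces → V=28, E=67, F=41.
Attach a 14-gonal pyramid (V=15, E=28, F=15) along a 3-gon: merge 3 vertices and 3 edges, delete both glued faces → V=40, E=92, F=54.
Check: V − E + F = 40 − 92 + 54 = 2.

92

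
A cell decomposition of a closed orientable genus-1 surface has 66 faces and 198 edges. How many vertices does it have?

132

For a closed orientable surface of genus 1, χ = 2 − 2·1 = 0.
V = 0 + E − F = 0 + 198 − 66 = 132.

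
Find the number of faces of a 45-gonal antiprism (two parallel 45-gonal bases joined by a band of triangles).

92

An antiprism on an n-gon has two n-gon caps and 2n triangles: V = 2·45 = 90, E = 4·45 = 180, F = 2·45 + 2 = 92.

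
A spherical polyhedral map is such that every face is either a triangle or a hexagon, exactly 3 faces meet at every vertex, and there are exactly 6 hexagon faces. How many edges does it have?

Let x be the number of triangles; then F = 6 + x.
Edge–face incidences: 2E = 6·6 + 3·x = 36 + 3x.
Every vertex has degree 3, so 3V = 2E.
Euler: V − E + F = 2 ⇒ (2E)/3 − E + (6 + x) = 2.
Multiply by 6: 2·(2E) − 3·(2E) + 6·(6 + x) = 12, i.e. 36 + 6x − (36 + 3x) = 12.
Collecting terms: 3x = 12, so x = 4.
Then 2E = 36 + 3·4 = 48, so E = 24, V = 2E/3 = 16, F = 6 + 4 = 10.

24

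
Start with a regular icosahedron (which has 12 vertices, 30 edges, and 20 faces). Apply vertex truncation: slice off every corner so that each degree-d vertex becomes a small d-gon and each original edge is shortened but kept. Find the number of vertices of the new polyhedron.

60

Truncation replaces each original edge-end by a new vertex, so V′ = 2E = 60.
Each original edge survives, and each old vertex of degree d contributes d new edges; summing degrees gives Σd = 2E, so E′ = E + 2E = 3E = 90.
Each original face survives and each original vertex becomes one new face: F′ = F + V = 32.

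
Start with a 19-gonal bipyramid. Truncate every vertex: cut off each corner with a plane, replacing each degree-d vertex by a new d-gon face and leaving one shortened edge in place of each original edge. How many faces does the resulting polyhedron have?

The base solid has V = 21, E = 57, F = 38.
Truncation replaces each original edge-end by a new vertex, so V′ = 2E = 114.
Each original edge survives, and each old vertex of degree d contributes d new edges; summing degrees gives Σd = 2E, so E′ = E + 2E = 3E = 171.
Each original face survives and each original vertex becomes one new face: F′ = F + V = 59.

59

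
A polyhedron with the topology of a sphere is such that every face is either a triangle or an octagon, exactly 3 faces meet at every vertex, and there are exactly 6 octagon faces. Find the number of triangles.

Let x be the number of triangles; then F = 6 + x.
Edge–face incidences: 2E = 8·6 + 3·x = 48 + 3x.
Every vertex has degree 3, so 3V = 2E.
Euler: V − E + F = 2 ⇒ (2E)/3 − E + (6 + x) = 2.
Multiply by 6: 2·(2E) − 3·(2E) + 6·(6 + x) = 12, i.e. 36 + 6x − (48 + 3x) = 12.
Collecting terms: 3x − 12 = 12, so 3x = 24, so x = 8.
Then 2E = 48 + 3·8 = 72, so E = 36, V = 2E/3 = 24, F = 6 + 8 = 14.

8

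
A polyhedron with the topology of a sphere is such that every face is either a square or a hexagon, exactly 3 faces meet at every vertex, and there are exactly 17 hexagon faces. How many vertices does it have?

Let x be the number of squares; then F = 17 + x.
Edge–face incidences: 2E = 6·17 + 4·x = 102 + 4x.
Every vertex has degree 3, so 3V = 2E.
Euler: V − E + F = 2 ⇒ (2E)/3 − E + (17 + x) = 2.
Multiply by 6: 2·(2E) − 3·(2E) + 6·(17 + x) = 12, i.e. 102 + 6x − (102 + 4x) = 12.
Collecting terms: 2x = 12, so x = 6.
Then 2E = 102 + 4·6 = 126, so E = 63, V = 2E/3 = 42, F = 17 + 6 = 23.

42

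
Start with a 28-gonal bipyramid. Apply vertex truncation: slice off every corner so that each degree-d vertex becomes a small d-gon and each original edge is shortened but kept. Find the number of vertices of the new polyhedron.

168

The base solid has V = 30, E = 84, F = 56.
Truncation replaces each original edge-end by a new vertex, so V′ = 2E = 168.
Each original edge survives, and each old vertex of degree d contributes d new edges; summing degrees gives Σd = 2E, so E′ = E + 2E = 3E = 252.
Each original face survives and each original vertex becomes one new face: F′ = F + V = 86.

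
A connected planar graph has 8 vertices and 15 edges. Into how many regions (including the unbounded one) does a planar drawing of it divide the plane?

Euler's formula for a connected plane graph: V − E + F = 2, so F = 2 − 8 + 15 = 9.

9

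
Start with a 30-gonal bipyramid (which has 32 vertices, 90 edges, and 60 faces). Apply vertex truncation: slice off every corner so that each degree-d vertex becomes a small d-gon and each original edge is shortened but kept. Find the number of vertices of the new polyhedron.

180

Truncation replaces each original edge-end by a new vertex, so V′ = 2E = 180.
Each original edge survives, and each old vertex of degree d contributes d new edges; summing degrees gives Σd = 2E, so E′ = E + 2E = 3E = 270.
Each original face survives and each original vertex becomes one new face: F′ = F + V = 92.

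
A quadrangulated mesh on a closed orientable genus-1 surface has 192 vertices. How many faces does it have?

192

χ = 2 − 2·1 = 0, and every face is a square so 4F = 2E.
V − E + F = 0 with E = 4F/2 gives 192 − (4/2 − 1)·F = 0, so F = 192 and E = 384.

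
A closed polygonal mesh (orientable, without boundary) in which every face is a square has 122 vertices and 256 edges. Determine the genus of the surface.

4

Every face is a square and each edge borders two faces, so 4F = 2·256, giving F = 128.
χ = V − E + F = 122 − 256 + 128 = -6.
For a closed orientable surface χ = 2 − 2g, so g = (2 − (-6))/2 = 4.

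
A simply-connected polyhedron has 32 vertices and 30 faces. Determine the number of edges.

60

Here V − E + F = 2.
E = V + F − (2) = 32 + 30 − (2) = 60.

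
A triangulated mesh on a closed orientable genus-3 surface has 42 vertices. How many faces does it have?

92

χ = 2 − 2·3 = -4, and every face is a triangle so 3F = 2E.
V − E + F = -4 with E = 3F/2 gives 42 − (3/2 − 1)·F = -4, so F = 92 and E = 138.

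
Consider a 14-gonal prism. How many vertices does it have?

A prism on an n-gon has two n-gon bases and n rectangular sides: V = 2·14 = 28, E = 3·14 = 42, F = 14 + 2 = 16.

28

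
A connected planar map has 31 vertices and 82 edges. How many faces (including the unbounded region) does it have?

53

Euler's formula for a connected plane graph: V − E + F = 2, so F = 2 − 31 + 82 = 53.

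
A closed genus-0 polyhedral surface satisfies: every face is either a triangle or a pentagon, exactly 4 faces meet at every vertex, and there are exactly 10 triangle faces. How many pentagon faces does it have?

Let x be the number of pentagons; then F = 10 + x.
Edge–face incidences: 2E = 3·10 + 5·x = 30 + 5x.
Every vertex has degree 4, so 4V = 2E.
Euler: V − E + F = 2 ⇒ (2E)/4 − E + (10 + x) = 2.
Multiply by 8: 2·(2E) − 4·(2E) + 8·(10 + x) = 16, i.e. 80 + 8x − 2·(30 + 5x) = 16.
Collecting terms: −2x + 20 = 16, so −2x = −4, so x = 2.
Then 2E = 30 + 5·2 = 40, so E = 20, V = 2E/4 = 10, F = 10 + 2 = 12.

2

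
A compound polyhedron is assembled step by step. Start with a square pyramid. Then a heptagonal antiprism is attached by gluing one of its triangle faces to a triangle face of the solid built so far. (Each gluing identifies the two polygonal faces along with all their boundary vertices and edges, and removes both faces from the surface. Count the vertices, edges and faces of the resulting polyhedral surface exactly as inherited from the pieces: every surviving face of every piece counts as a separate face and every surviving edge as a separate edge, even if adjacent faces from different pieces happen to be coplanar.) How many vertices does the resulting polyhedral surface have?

16

A square pyramid: V=5, E=8, F=5.
Attach a heptagonal antiprism (V=14, E=28, F=16) along a 3-gon: merge 3 vertices and 3 edges, delete both glued faces → V=16, E=33, F=19.
Check: V − E + F = 16 − 33 + 19 = 2.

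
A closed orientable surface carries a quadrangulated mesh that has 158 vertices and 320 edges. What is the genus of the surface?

2

Every face is a square and each edge borders two faces, so 4F = 2·320, giving F = 160.
χ = V − E + F = 158 − 320 + 160 = -2.
For a closed orientable surface χ = 2 − 2g, so g = (2 − (-2))/2 = 2.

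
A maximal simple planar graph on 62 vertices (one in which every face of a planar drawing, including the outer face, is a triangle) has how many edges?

180

In a plane triangulation 3F = 2E and V − E + F = 2, so E = 3V − 6 = 3·62 − 6 = 180.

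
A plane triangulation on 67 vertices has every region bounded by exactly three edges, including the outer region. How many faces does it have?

130

In a plane triangulation 3F = 2E and V − E + F = 2, so F = 2V − 4 = 2·67 − 4 = 130.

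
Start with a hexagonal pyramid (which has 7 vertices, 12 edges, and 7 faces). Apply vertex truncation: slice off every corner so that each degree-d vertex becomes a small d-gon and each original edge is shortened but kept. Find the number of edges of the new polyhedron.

Truncation replaces each original edge-end by a new vertex, so V′ = 2E = 24.
Each original edge survives, and each old vertex of degree d contributes d new edges; summing degrees gives Σd = 2E, so E′ = E + 2E = 3E = 36.
Each original face survives and each original vertex becomes one new face: F′ = F + V = 14.

36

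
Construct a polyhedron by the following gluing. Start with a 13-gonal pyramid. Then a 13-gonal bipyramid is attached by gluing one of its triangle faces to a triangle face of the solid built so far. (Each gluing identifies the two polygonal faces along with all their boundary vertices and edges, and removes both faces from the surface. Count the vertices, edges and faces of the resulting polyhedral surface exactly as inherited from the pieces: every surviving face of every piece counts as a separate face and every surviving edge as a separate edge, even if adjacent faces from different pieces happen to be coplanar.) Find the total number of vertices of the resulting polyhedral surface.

26

A 13-gonal pyramid: V=14, E=26, F=14.
Attach a 13-gonal bipyramid (V=15, E=39, F=26) along a 3-gon: merge 3 vertices and 3 edges, delete both glued faces → V=26, E=62, F=38.
Check: V − E + F = 26 − 62 + 38 = 2.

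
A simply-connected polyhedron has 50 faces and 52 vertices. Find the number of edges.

Here V − E + F = 2.
E = V + F − (2) = 52 + 50 − (2) = 100.

100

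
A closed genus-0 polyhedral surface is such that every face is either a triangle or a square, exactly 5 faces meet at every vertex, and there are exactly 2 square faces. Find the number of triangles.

24

Let x be the number of triangles; then F = 2 + x.
Edge–face incidences: 2E = 4·2 + 3·x = 8 + 3x.
Every vertex has degree 5, so 5V = 2E.
Euler: V − E + F = 2 ⇒ (2E)/5 − E + (2 + x) = 2.
Multiply by 10: 2·(2E) − 5·(2E) + 10·(2 + x) = 20, i.e. 20 + 10x − 3·(8 + 3x) = 20.
Collecting terms: x − 4 = 20, so x = 24.
Then 2E = 8 + 3·24 = 80, so E = 40, V = 2E/5 = 16, F = 2 + 24 = 26.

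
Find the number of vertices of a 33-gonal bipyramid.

A bipyramid over an n-gon has 2n triangular faces and n + 2 vertices: V = 33 + 2 = 35, E = 3·33 = 99, F = 2·33 = 66.
Check: V − E + F = 35 − 99 + 66 = 2.

35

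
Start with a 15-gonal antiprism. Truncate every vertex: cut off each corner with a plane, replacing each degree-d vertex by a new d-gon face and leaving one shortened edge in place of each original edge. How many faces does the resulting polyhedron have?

62

The base solid has V = 30, E = 60, F = 32.
Truncation replaces each original edge-end by a new vertex, so V′ = 2E = 120.
Each original edge survives, and each old vertex of degree d contributes d new edges; summing degrees gives Σd = 2E, so E′ = E + 2E = 3E = 180.
Each original face survives and each original vertex becomes one new face: F′ = F + V = 62.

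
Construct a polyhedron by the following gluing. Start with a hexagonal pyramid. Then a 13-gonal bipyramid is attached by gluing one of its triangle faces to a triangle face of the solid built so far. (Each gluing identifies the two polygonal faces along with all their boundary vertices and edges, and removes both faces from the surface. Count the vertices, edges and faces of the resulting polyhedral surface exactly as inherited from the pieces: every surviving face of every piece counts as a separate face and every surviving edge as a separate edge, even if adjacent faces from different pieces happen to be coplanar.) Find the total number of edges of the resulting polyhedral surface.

48

A hexagonal pyramid: V=7, E=12, F=7.
Attach a 13-gonal bipyramid (V=15, E=39, F=26) along a 3-gon: merge 3 vertices and 3 edges, delete both glued faces → V=19, E=48, F=31.
Check: V − E + F = 19 − 48 + 31 = 2.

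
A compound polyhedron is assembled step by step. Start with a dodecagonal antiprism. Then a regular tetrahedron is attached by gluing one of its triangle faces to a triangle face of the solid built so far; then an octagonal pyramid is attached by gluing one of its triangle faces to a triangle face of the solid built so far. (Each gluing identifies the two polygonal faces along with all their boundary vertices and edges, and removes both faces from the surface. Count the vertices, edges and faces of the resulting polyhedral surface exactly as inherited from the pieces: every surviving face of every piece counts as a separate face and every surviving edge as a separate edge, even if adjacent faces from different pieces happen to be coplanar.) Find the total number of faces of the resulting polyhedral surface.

35

A dodecagonal antiprism: V=24, E=48, F=26.
Attach a regular tetrahedron (V=4, E=6, F=4) along a 3-gon: merge 3 vertices and 3 edges, delete both glued faces → V=25, E=51, F=28.
Attach an octagonal pyramid (V=9, E=16, F=9) along a 3-gon: merge 3 vertices and 3 edges, delete both glued faces → V=31, E=64, F=35.
Check: V − E + F = 31 − 64 + 35 = 2.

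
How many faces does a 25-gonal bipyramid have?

A bipyramid over an n-gon has 2n triangular faces and n + 2 vertices: V = 25 + 2 = 27, E = 3·25 = 75, F = 2·25 = 50.

50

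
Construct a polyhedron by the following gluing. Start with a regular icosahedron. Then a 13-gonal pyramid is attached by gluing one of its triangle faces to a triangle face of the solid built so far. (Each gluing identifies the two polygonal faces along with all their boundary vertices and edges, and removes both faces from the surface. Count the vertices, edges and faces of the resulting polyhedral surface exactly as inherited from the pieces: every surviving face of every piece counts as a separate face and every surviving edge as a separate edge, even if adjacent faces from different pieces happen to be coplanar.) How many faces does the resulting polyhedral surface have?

A regular icosahedron: V=12, E=30, F=20.
Attach a 13-gonal pyramid (V=14, E=26, F=14) along a 3-gon: merge 3 vertices and 3 edges, delete both glued faces → V=23, E=53, F=32.
Check: V − E + F = 23 − 53 + 32 = 2.

32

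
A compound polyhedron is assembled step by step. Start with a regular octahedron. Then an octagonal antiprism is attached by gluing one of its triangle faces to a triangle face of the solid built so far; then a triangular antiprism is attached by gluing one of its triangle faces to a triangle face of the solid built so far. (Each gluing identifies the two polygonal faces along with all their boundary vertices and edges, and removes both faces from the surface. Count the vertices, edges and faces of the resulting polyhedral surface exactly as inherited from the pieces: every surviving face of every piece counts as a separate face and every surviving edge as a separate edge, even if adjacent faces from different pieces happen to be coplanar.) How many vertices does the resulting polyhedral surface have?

A regular octahedron: V=6, E=12, F=8.
Attach an octagonal antiprism (V=16, E=32, F=18) along a 3-gon: merge 3 vertices and 3 edges, delete both glued faces → V=19, E=41, F=24.
Attach a triangular antiprism (V=6, E=12, F=8) along a 3-gon: merge 3 vertices and 3 edges, delete both glued faces → V=22, E=50, F=30.
Check: V − E + F = 22 − 50 + 30 = 2.

22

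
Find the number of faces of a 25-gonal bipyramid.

50

A bipyramid over an n-gon has 2n triangular faces and n + 2 vertices: V = 25 + 2 = 27, E = 3·25 = 75, F = 2·25 = 50.
Check: V − E + F = 27 − 75 + 50 = 2.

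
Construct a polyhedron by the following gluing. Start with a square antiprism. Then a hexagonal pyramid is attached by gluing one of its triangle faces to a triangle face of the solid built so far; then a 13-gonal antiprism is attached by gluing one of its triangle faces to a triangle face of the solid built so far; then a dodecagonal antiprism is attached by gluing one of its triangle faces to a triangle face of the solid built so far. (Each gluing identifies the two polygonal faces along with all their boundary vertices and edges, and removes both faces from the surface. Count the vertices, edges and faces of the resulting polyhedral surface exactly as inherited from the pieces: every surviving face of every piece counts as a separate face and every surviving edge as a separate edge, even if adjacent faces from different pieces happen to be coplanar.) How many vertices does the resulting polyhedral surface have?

56

A square antiprism: V=8, E=16, F=10.
Attach a hexagonal pyramid (V=7, E=12, F=7) along a 3-gon: merge 3 vertices and 3 edges, delete both glued faces → V=12, E=25, F=15.
Attach a 13-gonal antiprism (V=26, E=52, F=28) along a 3-gon: merge 3 vertices and 3 edges, delete both glued faces → V=35, E=74, F=41.
Attach a dodecagonal antiprism (V=24, E=48, F=26) along a 3-gon: merge 3 vertices and 3 edges, delete both glued faces → V=56, E=119, F=65.
Check: V − E + F = 56 − 119 + 65 = 2.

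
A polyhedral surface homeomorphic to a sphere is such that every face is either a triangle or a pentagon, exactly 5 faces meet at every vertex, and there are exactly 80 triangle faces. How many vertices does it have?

Let x be the number of pentagons; then F = 80 + x.
Edge–face incidences: 2E = 3·80 + 5·x = 240 + 5x.
Every vertex has degree 5, so 5V = 2E.
Euler: V − E + F = 2 ⇒ (2E)/5 − E + (80 + x) = 2.
Multiply by 10: 2·(2E) − 5·(2E) + 10·(80 + x) = 20, i.e. 800 + 10x − 3·(240 + 5x) = 20.
Collecting terms: −5x + 80 = 20, so −5x = −60, so x = 12.
Then 2E = 240 + 5·12 = 300, so E = 150, V = 2E/5 = 60, F = 80 + 12 = 92.

60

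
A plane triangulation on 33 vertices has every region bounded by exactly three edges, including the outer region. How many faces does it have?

62

In a plane triangulation 3F = 2E and V − E + F = 2, so F = 2V − 4 = 2·33 − 4 = 62.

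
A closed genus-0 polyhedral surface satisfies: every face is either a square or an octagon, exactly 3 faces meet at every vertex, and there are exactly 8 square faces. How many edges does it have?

24

Let x be the number of octagons; then F = 8 + x.
Edge–face incidences: 2E = 4·8 + 8·x = 32 + 8x.
Every vertex has degree 3, so 3V = 2E.
Euler: V − E + F = 2 ⇒ (2E)/3 − E + (8 + x) = 2.
Multiply by 6: 2·(2E) − 3·(2E) + 6·(8 + x) = 12, i.e. 48 + 6x − (32 + 8x) = 12.
Collecting terms: −2x + 16 = 12, so −2x = −4, so x = 2.
Then 2E = 32 + 8·2 = 48, so E = 24, V = 2E/3 = 16, F = 8 + 2 = 10.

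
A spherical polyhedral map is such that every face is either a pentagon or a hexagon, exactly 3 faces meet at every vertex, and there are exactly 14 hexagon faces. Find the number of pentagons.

12

Let x be the number of pentagons; then F = 14 + x.
Edge–face incidences: 2E = 6·14 + 5·x = 84 + 5x.
Every vertex has degree 3, so 3V = 2E.
Euler: V − E + F = 2 ⇒ (2E)/3 − E + (14 + x) = 2.
Multiply by 6: 2·(2E) − 3·(2E) + 6·(14 + x) = 12, i.e. 84 + 6x − (84 + 5x) = 12.
Collecting terms: x = 12.
Then 2E = 84 + 5·12 = 144, so E = 72, V = 2E/3 = 48, F = 14 + 12 = 26.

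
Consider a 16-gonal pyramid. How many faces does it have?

17

A pyramid on an n-gon base has one n-gon and n triangles: V = 16 + 1 = 17, E = 2·16 = 32, F = 16 + 1 = 17.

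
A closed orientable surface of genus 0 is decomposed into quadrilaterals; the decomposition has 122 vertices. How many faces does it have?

120

χ = 2 − 2·0 = 2, and every face is a square so 4F = 2E.
V − E + F = 2 with E = 4F/2 gives 122 − (4/2 − 1)·F = 2, so F = 120 and E = 240.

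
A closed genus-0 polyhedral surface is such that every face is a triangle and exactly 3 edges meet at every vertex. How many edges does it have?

Each face has 3 edges and each edge borders two faces, so 2E = 3F.
Each vertex has degree 3, so 3V = 2E and hence V = 3F/3.
Euler: V − E + F = 2 ⇒ (3F/3) − (3F/2) + F = 2.
Multiply by 6: (6 − 9 + 6)F = 12, i.e. 3F = 12.
So F = 4, E = 3·4/2 = 6, V = 3·4/3 = 4.

6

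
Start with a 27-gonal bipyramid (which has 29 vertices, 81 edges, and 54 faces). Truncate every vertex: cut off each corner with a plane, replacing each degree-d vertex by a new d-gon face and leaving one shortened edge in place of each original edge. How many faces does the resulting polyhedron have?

Truncation replaces each original edge-end by a new vertex, so V′ = 2E = 162.
Each original edge survives, and each old vertex of degree d contributes d new edges; summing degrees gives Σd = 2E, so E′ = E + 2E = 3E = 243.
Each original face survives and each original vertex becomes one new face: F′ = F + V = 83.

83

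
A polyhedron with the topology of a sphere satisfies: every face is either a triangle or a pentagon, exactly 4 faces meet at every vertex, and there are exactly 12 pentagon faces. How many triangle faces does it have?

20

Let x be the number of triangles; then F = 12 + x.
Edge–face incidences: 2E = 5·12 + 3·x = 60 + 3x.
Every vertex has degree 4, so 4V = 2E.
Euler: V − E + F = 2 ⇒ (2E)/4 − E + (12 + x) = 2.
Multiply by 8: 2·(2E) − 4·(2E) + 8·(12 + x) = 16, i.e. 96 + 8x − 2·(60 + 3x) = 16.
Collecting terms: 2x − 24 = 16, so 2x = 40, so x = 20.
Then 2E = 60 + 3·20 = 120, so E = 60, V = 2E/4 = 30, F = 12 + 20 = 32.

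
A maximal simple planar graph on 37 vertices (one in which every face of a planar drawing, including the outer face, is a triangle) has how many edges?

105

In a plane triangulation 3F = 2E and V − E + F = 2, so E = 3V − 6 = 3·37 − 6 = 105.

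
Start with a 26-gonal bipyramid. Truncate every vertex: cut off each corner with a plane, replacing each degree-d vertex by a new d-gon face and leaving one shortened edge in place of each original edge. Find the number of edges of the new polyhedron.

234

The base solid has V = 28, E = 78, F = 52.
Truncation replaces each original edge-end by a new vertex, so V′ = 2E = 156.
Each original edge survives, and each old vertex of degree d contributes d new edges; summing degrees gives Σd = 2E, so E′ = E + 2E = 3E = 234.
Each original face survives and each original vertex becomes one new face: F′ = F + V = 80.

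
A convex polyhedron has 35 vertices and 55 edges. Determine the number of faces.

Here V − E + F = 2.
F = 2 − V + E = 2 − 35 + 55 = 22.

22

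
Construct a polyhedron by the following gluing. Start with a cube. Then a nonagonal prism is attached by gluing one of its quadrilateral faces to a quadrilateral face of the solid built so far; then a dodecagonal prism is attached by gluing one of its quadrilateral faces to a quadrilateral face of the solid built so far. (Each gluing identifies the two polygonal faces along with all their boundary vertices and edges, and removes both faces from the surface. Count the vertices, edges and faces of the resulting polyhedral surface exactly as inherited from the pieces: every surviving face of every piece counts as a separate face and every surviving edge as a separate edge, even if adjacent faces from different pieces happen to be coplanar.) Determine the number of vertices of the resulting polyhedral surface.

A cube: V=8, E=12, F=6.
Attach a nonagonal prism (V=18, E=27, F=11) along a 4-gon: merge 4 vertices and 4 edges, delete both glued faces → V=22, E=35, F=15.
Attach a dodecagonal prism (V=24, E=36, F=14) along a 4-gon: merge 4 vertices and 4 edges, delete both glued faces → V=42, E=67, F=27.
Check: V − E + F = 42 − 67 + 27 = 2.

42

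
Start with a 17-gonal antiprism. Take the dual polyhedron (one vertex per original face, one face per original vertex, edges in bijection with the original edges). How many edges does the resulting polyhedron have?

The base solid has V = 34, E = 68, F = 36.
The dual swaps V and F and preserves E: V′ = F = 36, E′ = E = 68, F′ = V = 34.

68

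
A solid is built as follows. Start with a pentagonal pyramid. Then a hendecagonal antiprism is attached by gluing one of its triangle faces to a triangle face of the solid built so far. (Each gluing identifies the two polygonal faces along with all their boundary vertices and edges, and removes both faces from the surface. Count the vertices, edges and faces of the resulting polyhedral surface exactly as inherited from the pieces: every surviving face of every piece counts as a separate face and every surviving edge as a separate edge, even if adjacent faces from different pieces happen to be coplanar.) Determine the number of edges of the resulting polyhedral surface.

51

A pentagonal pyramid: V=6, E=10, F=6.
Attach a hendecagonal antiprism (V=22, E=44, F=24) along a 3-gon: merge 3 vertices and 3 edges, delete both glued faces → V=25, E=51, F=28.
Check: V − E + F = 25 − 51 + 28 = 2.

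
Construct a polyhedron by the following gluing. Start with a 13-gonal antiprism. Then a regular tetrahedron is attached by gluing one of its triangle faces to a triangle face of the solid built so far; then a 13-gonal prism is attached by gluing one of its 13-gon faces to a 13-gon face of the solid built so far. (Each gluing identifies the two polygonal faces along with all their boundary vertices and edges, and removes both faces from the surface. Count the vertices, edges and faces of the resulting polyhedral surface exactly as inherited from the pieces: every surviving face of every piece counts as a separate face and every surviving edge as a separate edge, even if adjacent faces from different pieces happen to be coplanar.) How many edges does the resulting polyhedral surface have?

A 13-gonal antiprism: V=26, E=52, F=28.
Attach a regular tetrahedron (V=4, E=6, F=4) along a 3-gon: merge 3 vertices and 3 edges, delete both glued faces → V=27, E=55, F=30.
Attach a 13-gonal prism (V=26, E=39, F=15) along a 13-gon: merge 13 vertices and 13 edges, delete both glued faces → V=40, E=81, F=43.
Check: V − E + F = 40 − 81 + 43 = 2.

81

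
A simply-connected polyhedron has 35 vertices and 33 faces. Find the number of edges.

66

Here V − E + F = 2.
E = V + F − (2) = 35 + 33 − (2) = 66.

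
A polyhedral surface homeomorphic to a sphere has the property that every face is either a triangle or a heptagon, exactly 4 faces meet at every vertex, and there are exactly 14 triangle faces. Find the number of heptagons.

2

Let x be the number of heptagons; then F = 14 + x.
Edge–face incidences: 2E = 3·14 + 7·x = 42 + 7x.
Every vertex has degree 4, so 4V = 2E.
Euler: V − E + F = 2 ⇒ (2E)/4 − E + (14 + x) = 2.
Multiply by 8: 2·(2E) − 4·(2E) + 8·(14 + x) = 16, i.e. 112 + 8x − 2·(42 + 7x) = 16.
Collecting terms: −6x + 28 = 16, so −6x = −12, so x = 2.
Then 2E = 42 + 7·2 = 56, so E = 28, V = 2E/4 = 14, F = 14 + 2 = 16.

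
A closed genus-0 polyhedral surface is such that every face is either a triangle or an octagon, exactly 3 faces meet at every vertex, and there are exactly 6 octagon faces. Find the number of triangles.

Let x be the number of triangles; then F = 6 + x.
Edge–face incidences: 2E = 8·6 + 3·x = 48 + 3x.
Every vertex has degree 3, so 3V = 2E.
Euler: V − E + F = 2 ⇒ (2E)/3 − E + (6 + x) = 2.
Multiply by 6: 2·(2E) − 3·(2E) + 6·(6 + x) = 12, i.e. 36 + 6x − (48 + 3x) = 12.
Collecting terms: 3x − 12 = 12, so 3x = 24, so x = 8.
Then 2E = 48 + 3·8 = 72, so E = 36, V = 2E/3 = 24, F = 6 + 8 = 14.

8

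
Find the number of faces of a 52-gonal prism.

A prism on an n-gon has two n-gon bases and n rectangular sides: V = 2·52 = 104, E = 3·52 = 156, F = 52 + 2 = 54.

54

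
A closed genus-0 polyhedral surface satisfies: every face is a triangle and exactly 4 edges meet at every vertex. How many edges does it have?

Each face has 3 edges and each edge borders two faces, so 2E = 3F.
Each vertex has degree 4, so 4V = 2E and hence V = 3F/4.
Euler: V − E + F = 2 ⇒ (3F/4) − (3F/2) + F = 2.
Multiply by 8: (6 − 12 + 8)F = 16, i.e. 2F = 16.
So F = 8, E = 3·8/2 = 12, V = 3·8/4 = 6.

12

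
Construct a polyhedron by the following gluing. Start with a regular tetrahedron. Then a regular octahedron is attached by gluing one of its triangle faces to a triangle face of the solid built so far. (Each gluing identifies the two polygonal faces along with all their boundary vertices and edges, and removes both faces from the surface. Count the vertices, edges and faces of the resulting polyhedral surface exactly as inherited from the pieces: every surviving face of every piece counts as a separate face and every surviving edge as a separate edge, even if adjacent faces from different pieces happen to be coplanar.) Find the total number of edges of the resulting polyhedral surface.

15

A regular tetrahedron: V=4, E=6, F=4.
Attach a regular octahedron (V=6, E=12, F=8) along a 3-gon: merge 3 vertices and 3 edges, delete both glued faces → V=7, E=15, F=10.
Check: V − E + F = 7 − 15 + 10 = 2.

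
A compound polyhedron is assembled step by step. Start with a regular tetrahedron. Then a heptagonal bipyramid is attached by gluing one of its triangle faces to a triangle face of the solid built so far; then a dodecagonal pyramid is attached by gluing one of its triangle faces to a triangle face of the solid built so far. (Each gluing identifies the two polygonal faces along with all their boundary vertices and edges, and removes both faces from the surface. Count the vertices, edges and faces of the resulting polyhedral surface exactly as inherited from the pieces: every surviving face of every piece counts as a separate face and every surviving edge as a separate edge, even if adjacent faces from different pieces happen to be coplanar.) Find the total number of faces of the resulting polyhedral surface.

A regular tetrahedron: V=4, E=6, F=4.
Attach a heptagonal bipyramid (V=9, E=21, F=14) along a 3-gon: merge 3 vertices and 3 edges, delete both glued faces → V=10, E=24, F=16.
Attach a dodecagonal pyramid (V=13, E=24, F=13) along a 3-gon: merge 3 vertices and 3 edges, delete both glued faces → V=20, E=45, F=27.
Check: V − E + F = 20 − 45 + 27 = 2.

27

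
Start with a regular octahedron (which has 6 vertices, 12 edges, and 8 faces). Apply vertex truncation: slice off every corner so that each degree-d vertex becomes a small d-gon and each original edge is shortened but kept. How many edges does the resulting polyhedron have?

Truncation replaces each original edge-end by a new vertex, so V′ = 2E = 24.
Each original edge survives, and each old vertex of degree d contributes d new edges; summing degrees gives Σd = 2E, so E′ = E + 2E = 3E = 36.
Each original face survives and each original vertex becomes one new face: F′ = F + V = 14.

36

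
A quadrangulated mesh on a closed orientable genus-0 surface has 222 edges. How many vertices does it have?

χ = 2 − 2·0 = 2, and every face is a square so 4F = 2E.
F = 2E/4 = 111. Then V = 2 + E − F = 2 + 222 − 111 = 113.

113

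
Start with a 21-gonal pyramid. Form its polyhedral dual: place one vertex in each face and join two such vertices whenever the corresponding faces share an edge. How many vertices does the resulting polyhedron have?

The base solid has V = 22, E = 42, F = 22.
The dual swaps V and F and preserves E: V′ = F = 22, E′ = E = 42, F′ = V = 22.

22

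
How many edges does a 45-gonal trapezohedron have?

180

The n-trapezohedron (dual of the n-antiprism) has V = 2·45 + 2 = 92, E = 4·45 = 180, F = 2·45 = 90.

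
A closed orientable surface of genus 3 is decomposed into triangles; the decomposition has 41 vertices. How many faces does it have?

χ = 2 − 2·3 = -4, and every face is a triangle so 3F = 2E.
V − E + F = -4 with E = 3F/2 gives 41 − (3/2 − 1)·F = -4, so F = 90 and E = 135.

90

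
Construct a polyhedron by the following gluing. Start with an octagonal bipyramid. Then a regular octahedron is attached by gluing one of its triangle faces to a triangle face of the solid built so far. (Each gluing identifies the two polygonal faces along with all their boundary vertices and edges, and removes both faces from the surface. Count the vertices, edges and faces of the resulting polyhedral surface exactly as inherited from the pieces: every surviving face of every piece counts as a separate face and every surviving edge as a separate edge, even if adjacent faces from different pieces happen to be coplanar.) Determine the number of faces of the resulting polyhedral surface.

22

An octagonal bipyramid: V=10, E=24, F=16.
Attach a regular octahedron (V=6, E=12, F=8) along a 3-gon: merge 3 vertices and 3 edges, delete both glued faces → V=13, E=33, F=22.
Check: V − E + F = 13 − 33 + 22 = 2.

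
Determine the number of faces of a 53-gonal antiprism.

108

An antiprism on an n-gon has two n-gon caps and 2n triangles: V = 2·53 = 106, E = 4·53 = 212, F = 2·53 + 2 = 108.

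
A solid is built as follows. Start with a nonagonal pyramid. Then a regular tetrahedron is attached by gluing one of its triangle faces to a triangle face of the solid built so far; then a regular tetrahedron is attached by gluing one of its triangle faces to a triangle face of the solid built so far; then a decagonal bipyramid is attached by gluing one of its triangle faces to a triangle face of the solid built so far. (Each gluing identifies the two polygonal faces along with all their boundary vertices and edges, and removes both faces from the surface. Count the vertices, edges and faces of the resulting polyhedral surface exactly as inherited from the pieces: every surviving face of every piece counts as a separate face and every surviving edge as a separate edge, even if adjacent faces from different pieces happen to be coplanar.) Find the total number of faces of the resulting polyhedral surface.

32

A nonagonal pyramid: V=10, E=18, F=10.
Attach a regular tetrahedron (V=4, E=6, F=4) along a 3-gon: merge 3 vertices and 3 edges, delete both glued faces → V=11, E=21, F=12.
Attach a regular tetrahedron (V=4, E=6, F=4) along a 3-gon: merge 3 vertices and 3 edges, delete both glued faces → V=12, E=24, F=14.
Attach a decagonal bipyramid (V=12, E=30, F=20) along a 3-gon: merge 3 vertices and 3 edges, delete both glued faces → V=21, E=51, F=32.
Check: V − E + F = 21 − 51 + 32 = 2.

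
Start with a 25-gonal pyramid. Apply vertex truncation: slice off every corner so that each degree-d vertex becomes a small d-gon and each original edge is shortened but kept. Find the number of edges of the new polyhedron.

The base solid has V = 26, E = 50, F = 26.
Truncation replaces each original edge-end by a new vertex, so V′ = 2E = 100.
Each original edge survives, and each old vertex of degree d contributes d new edges; summing degrees gives Σd = 2E, so E′ = E + 2E = 3E = 150.
Each original face survives and each original vertex becomes one new face: F′ = F + V = 52.

150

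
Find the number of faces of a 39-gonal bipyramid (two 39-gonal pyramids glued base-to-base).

A bipyramid over an n-gon has 2n triangular faces and n + 2 vertices: V = 39 + 2 = 41, E = 3·39 = 117, F = 2·39 = 78.

78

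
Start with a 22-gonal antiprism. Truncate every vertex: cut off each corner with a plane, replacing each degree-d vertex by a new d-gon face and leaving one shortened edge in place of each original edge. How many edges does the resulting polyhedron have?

264

The base solid has V = 44, E = 88, F = 46.
Truncation replaces each original edge-end by a new vertex, so V′ = 2E = 176.
Each original edge survives, and each old vertex of degree d contributes d new edges; summing degrees gives Σd = 2E, so E′ = E + 2E = 3E = 264.
Each original face survives and each original vertex becomes one new face: F′ = F + V = 90.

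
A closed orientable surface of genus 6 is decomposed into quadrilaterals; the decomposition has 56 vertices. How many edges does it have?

χ = 2 − 2·6 = -10, and every face is a square so 4F = 2E.
V − E + F = -10 with E = 4F/2 gives 56 − (4/2 − 1)·F = -10, so F = 66 and E = 132.

132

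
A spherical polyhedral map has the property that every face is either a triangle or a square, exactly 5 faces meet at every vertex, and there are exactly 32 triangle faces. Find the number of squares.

6

Let x be the number of squares; then F = 32 + x.
Edge–face incidences: 2E = 3·32 + 4·x = 96 + 4x.
Every vertex has degree 5, so 5V = 2E.
Euler: V − E + F = 2 ⇒ (2E)/5 − E + (32 + x) = 2.
Multiply by 10: 2·(2E) − 5·(2E) + 10·(32 + x) = 20, i.e. 320 + 10x − 3·(96 + 4x) = 20.
Collecting terms: −2x + 32 = 20, so −2x = −12, so x = 6.
Then 2E = 96 + 4·6 = 120, so E = 60, V = 2E/5 = 24, F = 32 + 6 = 38.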